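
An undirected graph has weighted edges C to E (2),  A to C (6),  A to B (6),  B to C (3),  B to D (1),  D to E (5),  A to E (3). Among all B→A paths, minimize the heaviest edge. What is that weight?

3

A few of the B→A routes:
B-C-A: max(3, 6) = 6
B-D-E-C-A: max(1, 5, 2, 6) = 6
B-D-E-A: max(1, 5, 3) = 5
B-C-E-A: max(3, 2, 3) = 3
Smallest bottleneck: 3.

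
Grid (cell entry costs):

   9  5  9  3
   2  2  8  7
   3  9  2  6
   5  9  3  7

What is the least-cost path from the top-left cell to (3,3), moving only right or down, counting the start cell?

33

Best path: [0,0] [1,0] [1,1] [1,2] [2,2] [3,2] [3,3]
Cost: 9 + 2 + 2 + 8 + 2 + 3 + 7 = 33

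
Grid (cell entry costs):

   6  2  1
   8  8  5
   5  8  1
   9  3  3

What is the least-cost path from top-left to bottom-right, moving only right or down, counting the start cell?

18

One optimal route is (0,0) -> (0,1) -> (0,2) -> (1,2) -> (2,2) -> (3,2).
Its cost is 6 + 2 + 1 + 5 + 1 + 3 = 18.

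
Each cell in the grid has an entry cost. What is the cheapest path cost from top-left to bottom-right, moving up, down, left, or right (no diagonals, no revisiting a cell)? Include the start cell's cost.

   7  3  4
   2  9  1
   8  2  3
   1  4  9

Best path: (0,0) → (0,1) → (0,2) → (1,2) → (2,2) → (3,2)
Cost: 7 + 3 + 4 + 1 + 3 + 9 = 27

27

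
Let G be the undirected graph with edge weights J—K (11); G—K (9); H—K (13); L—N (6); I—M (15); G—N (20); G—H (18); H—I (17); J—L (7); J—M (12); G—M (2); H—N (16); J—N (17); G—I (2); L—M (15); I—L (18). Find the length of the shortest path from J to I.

A few of the J→I routes:
J -> M -> G -> I: 12 + 2 + 2 = 16
J -> K -> G -> I: 11 + 9 + 2 = 22
J -> L -> M -> G -> I: 7 + 15 + 2 + 2 = 26
J -> L -> N -> G -> I: 7 + 6 + 20 + 2 = 35
J -> L -> I: 7 + 18 = 25
J -> M -> I: 12 + 15 = 27
The minimum is 16.

16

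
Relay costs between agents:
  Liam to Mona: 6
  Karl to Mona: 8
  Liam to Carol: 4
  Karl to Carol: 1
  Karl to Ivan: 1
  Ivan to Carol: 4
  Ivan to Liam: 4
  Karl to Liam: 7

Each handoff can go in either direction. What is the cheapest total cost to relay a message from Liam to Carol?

4

Some routes from Liam to Carol:
Liam-Karl-Carol: 7 + 1 = 8
Liam-Ivan-Karl-Carol: 4 + 1 + 1 = 6
Liam-Carol: 4
Best route has total 4.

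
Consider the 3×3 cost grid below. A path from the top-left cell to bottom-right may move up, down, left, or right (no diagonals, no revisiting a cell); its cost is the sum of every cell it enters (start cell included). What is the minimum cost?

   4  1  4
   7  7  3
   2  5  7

19

One optimal route is r0c0 -> r0c1 -> r0c2 -> r1c2 -> r2c2.
Its cost is 4 + 1 + 4 + 3 + 7 = 19.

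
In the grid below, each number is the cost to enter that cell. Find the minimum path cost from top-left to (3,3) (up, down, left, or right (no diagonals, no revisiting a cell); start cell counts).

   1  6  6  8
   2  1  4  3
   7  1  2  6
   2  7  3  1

Cheapest: (0,0) (1,0) (1,1) (2,1) (2,2) (3,2) (3,3)
  1 + 2 + 1 + 1 + 2 + 3 + 1 = 11

11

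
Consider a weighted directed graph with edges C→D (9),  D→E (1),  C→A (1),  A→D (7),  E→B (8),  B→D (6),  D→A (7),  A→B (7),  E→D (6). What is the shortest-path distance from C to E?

Routes from C to E:
C - D - E: 9 + 1 = 10
C - A - B - D - E: 1 + 7 + 6 + 1 = 15
C - A - D - E: 1 + 7 + 1 = 9
Shortest: 9.

9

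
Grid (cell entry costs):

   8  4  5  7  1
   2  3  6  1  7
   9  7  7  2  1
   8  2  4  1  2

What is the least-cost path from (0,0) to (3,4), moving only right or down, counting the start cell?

25

Path (0,0) (1,0) (1,1) (1,2) (1,3) (2,3) (2,4) (3,4): 8 + 2 + 3 + 6 + 1 + 2 + 1 + 2 = 25.
For comparison, the top-then-right route costs 35.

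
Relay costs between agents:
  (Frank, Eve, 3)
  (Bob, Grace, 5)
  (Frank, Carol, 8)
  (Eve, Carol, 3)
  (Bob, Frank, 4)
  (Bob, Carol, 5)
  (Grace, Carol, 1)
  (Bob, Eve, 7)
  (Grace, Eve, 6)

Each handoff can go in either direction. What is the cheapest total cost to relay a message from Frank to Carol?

6

Comparing a few candidate routes:
Frank - Bob - Carol: 4 + 5 = 9
Frank - Eve - Carol: 3 + 3 = 6
Frank - Eve - Grace - Carol: 3 + 6 + 1 = 10
Frank - Carol: 8
Frank - Bob - Grace - Carol: 4 + 5 + 1 = 10
The minimum is 6.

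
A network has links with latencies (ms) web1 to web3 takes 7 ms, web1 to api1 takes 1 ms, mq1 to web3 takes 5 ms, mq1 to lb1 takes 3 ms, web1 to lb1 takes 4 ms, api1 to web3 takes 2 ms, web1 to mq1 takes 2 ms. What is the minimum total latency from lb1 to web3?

Routes from lb1 to web3:
lb1 - mq1 - web3: 3 + 5 = 8
lb1 - mq1 - web1 - web3: 3 + 2 + 7 = 12
lb1 - web1 - web3: 4 + 7 = 11
lb1 - mq1 - web1 - api1 - web3: 3 + 2 + 1 + 2 = 8
lb1 - web1 - mq1 - web3: 4 + 2 + 5 = 11
lb1 - web1 - api1 - web3: 4 + 1 + 2 = 7
The minimum is 7 ms.

7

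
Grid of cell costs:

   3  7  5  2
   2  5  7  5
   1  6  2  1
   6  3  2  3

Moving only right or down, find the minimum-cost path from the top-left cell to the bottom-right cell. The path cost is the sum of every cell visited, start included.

18

Cheapest: r0c0 r1c0 r2c0 r2c1 r2c2 r2c3 r3c3
  3 + 2 + 1 + 6 + 2 + 1 + 3 = 18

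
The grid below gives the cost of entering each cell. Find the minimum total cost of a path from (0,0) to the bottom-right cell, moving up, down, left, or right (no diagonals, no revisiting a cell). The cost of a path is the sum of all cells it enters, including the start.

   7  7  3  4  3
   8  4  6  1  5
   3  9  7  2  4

One optimal route is (0,0) -> (0,1) -> (0,2) -> (0,3) -> (1,3) -> (2,3) -> (2,4).
Its cost is 7 + 7 + 3 + 4 + 1 + 2 + 4 = 28.

28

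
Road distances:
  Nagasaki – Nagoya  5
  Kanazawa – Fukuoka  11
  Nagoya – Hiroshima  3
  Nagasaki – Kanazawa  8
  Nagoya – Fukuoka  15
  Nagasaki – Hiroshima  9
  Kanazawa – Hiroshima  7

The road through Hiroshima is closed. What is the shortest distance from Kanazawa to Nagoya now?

Candidate routes:
Kanazawa→Fukuoka→Nagoya: 11 + 15 = 26
Kanazawa→Nagasaki→Nagoya: 8 + 5 = 13
Best route has total 13.

13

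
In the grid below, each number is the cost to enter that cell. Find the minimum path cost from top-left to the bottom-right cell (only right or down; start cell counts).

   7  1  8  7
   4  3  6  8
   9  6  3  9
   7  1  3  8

Cheapest: (0,0) -> (0,1) -> (1,1) -> (2,1) -> (3,1) -> (3,2) -> (3,3)
  7 + 1 + 3 + 6 + 1 + 3 + 8 = 29

29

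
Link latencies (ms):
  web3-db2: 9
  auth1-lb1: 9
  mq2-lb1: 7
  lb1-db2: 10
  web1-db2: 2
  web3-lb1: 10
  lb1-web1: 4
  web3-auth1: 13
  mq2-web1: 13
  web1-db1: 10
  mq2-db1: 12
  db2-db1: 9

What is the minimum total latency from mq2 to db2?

Comparing a few candidate routes:
mq2-db1-db2: 12 + 9 = 21
mq2-web1-db2: 13 + 2 = 15
mq2-db1-web1-db2: 12 + 10 + 2 = 24
mq2-lb1-web1-db2: 7 + 4 + 2 = 13
mq2-lb1-db2: 7 + 10 = 17
The minimum is 13 ms.

13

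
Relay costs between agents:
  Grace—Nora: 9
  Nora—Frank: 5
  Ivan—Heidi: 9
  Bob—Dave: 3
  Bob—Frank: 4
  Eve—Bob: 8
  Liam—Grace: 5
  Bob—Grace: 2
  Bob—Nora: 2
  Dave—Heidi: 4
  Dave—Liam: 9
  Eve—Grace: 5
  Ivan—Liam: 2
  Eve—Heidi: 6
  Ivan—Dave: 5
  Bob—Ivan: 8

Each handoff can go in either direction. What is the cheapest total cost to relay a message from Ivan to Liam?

2

Checking several routes:
Ivan-Liam: 2
Ivan-Bob-Grace-Liam: 8 + 2 + 5 = 15
Ivan-Dave-Liam: 5 + 9 = 14
Best route has total 2.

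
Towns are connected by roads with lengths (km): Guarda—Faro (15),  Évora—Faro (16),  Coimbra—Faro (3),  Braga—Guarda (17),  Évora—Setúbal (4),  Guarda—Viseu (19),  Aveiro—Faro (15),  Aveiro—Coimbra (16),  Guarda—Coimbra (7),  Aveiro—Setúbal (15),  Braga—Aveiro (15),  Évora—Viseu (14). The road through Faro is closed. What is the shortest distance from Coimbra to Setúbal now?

Some routes from Coimbra to Setúbal avoiding Faro:
Coimbra → Guarda → Braga → Aveiro → Setúbal: 7 + 17 + 15 + 15 = 54
Coimbra → Aveiro → Setúbal: 16 + 15 = 31
Coimbra → Guarda → Viseu → Évora → Setúbal: 7 + 19 + 14 + 4 = 44
The minimum is 31 km.

31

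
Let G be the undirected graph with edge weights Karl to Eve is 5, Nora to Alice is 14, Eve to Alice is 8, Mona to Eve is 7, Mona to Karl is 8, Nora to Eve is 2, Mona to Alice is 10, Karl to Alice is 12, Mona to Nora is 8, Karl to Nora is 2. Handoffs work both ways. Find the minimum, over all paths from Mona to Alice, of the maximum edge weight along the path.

Comparing a few candidate routes:
Mona→Nora→Karl→Eve→Alice: max(8, 2, 5, 8) = 8
Mona→Nora→Eve→Alice: max(8, 2, 8) = 8
Mona→Karl→Nora→Eve→Alice: max(8, 2, 2, 8) = 8
Mona→Eve→Alice: max(7, 8) = 8
Smallest bottleneck: 8.

8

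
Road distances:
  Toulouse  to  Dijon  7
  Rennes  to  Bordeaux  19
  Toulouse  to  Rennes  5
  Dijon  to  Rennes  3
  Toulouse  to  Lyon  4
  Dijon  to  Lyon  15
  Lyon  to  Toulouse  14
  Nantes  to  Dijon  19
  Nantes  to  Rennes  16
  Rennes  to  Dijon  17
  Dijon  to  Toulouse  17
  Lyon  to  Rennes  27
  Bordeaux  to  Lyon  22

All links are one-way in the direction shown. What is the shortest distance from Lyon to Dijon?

21

Routes from Lyon to Dijon:
Lyon→Rennes→Dijon: 27 + 17 = 44
Lyon→Toulouse→Dijon: 14 + 7 = 21
Lyon→Toulouse→Rennes→Dijon: 14 + 5 + 17 = 36
Best route has total 21.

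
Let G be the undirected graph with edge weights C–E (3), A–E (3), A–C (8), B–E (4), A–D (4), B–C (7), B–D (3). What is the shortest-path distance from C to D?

Comparing a few candidate routes:
C -> E -> B -> D: 3 + 4 + 3 = 10
C -> E -> A -> D: 3 + 3 + 4 = 10
C -> B -> E -> A -> D: 7 + 4 + 3 + 4 = 18
C -> A -> D: 8 + 4 = 12
C -> B -> D: 7 + 3 = 10
Shortest: 10.

10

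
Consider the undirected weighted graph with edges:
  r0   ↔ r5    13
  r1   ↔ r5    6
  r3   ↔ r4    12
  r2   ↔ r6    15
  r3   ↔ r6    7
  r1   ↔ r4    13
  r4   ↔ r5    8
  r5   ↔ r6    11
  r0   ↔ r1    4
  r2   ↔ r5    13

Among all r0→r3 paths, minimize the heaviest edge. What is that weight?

11

Comparing a few candidate routes:
r0→r1→r5→r6→r3: max(4, 6, 11, 7) = 11
r0→r5→r4→r3: max(13, 8, 12) = 13
r0→r1→r4→r5→r6→r3: max(4, 13, 8, 11, 7) = 13
r0→r5→r1→r4→r3: max(13, 6, 13, 12) = 13
r0→r1→r4→r3: max(4, 13, 12) = 13
r0→r1→r5→r4→r3: max(4, 6, 8, 12) = 12
Best route has worst link 11.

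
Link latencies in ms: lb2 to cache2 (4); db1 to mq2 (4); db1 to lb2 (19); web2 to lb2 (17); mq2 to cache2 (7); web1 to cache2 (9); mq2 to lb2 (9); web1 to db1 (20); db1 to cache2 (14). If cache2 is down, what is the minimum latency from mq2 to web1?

Paths from mq2 to web1 avoiding cache2:
mq2→db1→web1: 4 + 20 = 24
mq2→lb2→db1→web1: 9 + 19 + 20 = 48
The minimum is 24 ms.

24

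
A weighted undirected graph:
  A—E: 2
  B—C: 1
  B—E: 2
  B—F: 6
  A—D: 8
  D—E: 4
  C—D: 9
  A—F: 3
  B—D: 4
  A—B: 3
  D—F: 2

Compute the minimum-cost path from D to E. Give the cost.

4

A few of the D→E routes:
D - E: 4
D - F - A - E: 2 + 3 + 2 = 7
D - B - E: 4 + 2 = 6
D - B - A - E: 4 + 3 + 2 = 9
D - A - E: 8 + 2 = 10
Shortest: 4.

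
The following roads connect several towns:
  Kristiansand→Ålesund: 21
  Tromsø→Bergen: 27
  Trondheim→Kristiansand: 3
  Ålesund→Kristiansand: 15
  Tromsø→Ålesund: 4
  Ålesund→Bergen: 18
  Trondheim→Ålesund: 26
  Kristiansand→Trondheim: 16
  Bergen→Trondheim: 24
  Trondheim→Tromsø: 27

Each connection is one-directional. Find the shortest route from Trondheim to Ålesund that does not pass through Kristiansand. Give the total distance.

Candidate routes:
Trondheim -> Ålesund: 26
Trondheim -> Tromsø -> Ålesund: 27 + 4 = 31
Shortest: 26.

26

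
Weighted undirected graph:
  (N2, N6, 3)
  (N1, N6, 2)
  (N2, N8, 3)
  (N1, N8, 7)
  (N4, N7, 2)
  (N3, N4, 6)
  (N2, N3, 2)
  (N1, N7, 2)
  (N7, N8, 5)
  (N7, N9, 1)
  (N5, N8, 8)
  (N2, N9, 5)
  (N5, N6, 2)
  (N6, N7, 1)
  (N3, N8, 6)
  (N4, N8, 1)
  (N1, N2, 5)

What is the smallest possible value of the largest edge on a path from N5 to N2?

Checking several routes:
N5→N6→N2: max(2, 3) = 3
N5→N6→N1→N7→N4→N8→N2: max(2, 2, 2, 2, 1, 3) = 3
N5→N6→N1→N2: max(2, 2, 5) = 5
N5→N6→N1→N7→N9→N2: max(2, 2, 2, 1, 5) = 5
N5→N6→N7→N4→N8→N2: max(2, 1, 2, 1, 3) = 3
The minimum achievable maximum is 3.

3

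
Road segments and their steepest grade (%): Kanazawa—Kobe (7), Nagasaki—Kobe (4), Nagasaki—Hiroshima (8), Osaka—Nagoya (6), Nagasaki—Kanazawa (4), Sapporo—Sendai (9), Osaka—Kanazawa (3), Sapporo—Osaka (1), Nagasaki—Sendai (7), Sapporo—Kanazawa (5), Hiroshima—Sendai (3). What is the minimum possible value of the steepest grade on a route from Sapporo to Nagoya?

Checking several routes:
Sapporo-Osaka-Nagoya: max(1, 6) = 6
Sapporo-Kanazawa-Osaka-Nagoya: max(5, 3, 6) = 6
Sapporo-Sendai-Nagasaki-Kanazawa-Osaka-Nagoya: max(9, 7, 4, 3, 6) = 9
The minimum achievable maximum is 6%.

6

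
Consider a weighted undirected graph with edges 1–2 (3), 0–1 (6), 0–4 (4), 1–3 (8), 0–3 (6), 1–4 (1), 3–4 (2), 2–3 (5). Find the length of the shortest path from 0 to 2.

8

A few of the 0→2 routes:
0 - 1 - 2: 6 + 3 = 9
0 - 4 - 1 - 2: 4 + 1 + 3 = 8
0 - 3 - 2: 6 + 5 = 11
0 - 4 - 3 - 2: 4 + 2 + 5 = 11
Best route has total 8.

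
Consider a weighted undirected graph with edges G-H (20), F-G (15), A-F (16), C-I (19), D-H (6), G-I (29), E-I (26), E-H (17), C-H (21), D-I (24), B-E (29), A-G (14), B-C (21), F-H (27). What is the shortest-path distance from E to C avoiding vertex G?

Routes from E to C avoiding G:
E -> H -> C: 17 + 21 = 38
E -> H -> D -> I -> C: 17 + 6 + 24 + 19 = 66
E -> B -> C: 29 + 21 = 50
E -> I -> C: 26 + 19 = 45
E -> I -> D -> H -> C: 26 + 24 + 6 + 21 = 77
Best route has total 38.

38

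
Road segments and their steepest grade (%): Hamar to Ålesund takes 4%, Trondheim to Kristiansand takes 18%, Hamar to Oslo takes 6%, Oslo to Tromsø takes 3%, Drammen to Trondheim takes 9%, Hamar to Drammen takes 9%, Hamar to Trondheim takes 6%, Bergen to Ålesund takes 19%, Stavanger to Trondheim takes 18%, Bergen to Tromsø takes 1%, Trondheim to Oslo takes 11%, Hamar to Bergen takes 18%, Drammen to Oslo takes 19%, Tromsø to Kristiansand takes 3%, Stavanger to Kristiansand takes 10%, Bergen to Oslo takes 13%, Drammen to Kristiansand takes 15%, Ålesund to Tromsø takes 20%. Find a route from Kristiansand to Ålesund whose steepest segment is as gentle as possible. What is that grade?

Comparing a few candidate routes:
Kristiansand - Tromsø - Oslo - Trondheim - Hamar - Ålesund: max(3, 3, 11, 6, 4) = 11
Kristiansand - Tromsø - Bergen - Oslo - Trondheim - Hamar - Ålesund: max(3, 1, 13, 11, 6, 4) = 13
Kristiansand - Tromsø - Oslo - Trondheim - Drammen - Hamar - Ålesund: max(3, 3, 11, 9, 9, 4) = 11
Kristiansand - Tromsø - Oslo - Hamar - Ålesund: max(3, 3, 6, 4) = 6
Best route has worst link 6%.

6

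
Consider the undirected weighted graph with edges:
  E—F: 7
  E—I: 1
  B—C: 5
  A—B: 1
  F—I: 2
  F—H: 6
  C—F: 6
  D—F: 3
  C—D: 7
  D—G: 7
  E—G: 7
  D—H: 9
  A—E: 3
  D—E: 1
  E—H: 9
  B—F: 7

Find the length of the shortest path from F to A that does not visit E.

8

Candidate routes:
F→D→C→B→A: 3 + 7 + 5 + 1 = 16
F→C→B→A: 6 + 5 + 1 = 12
F→H→D→C→B→A: 6 + 9 + 7 + 5 + 1 = 28
F→B→A: 7 + 1 = 8
Best route has total 8.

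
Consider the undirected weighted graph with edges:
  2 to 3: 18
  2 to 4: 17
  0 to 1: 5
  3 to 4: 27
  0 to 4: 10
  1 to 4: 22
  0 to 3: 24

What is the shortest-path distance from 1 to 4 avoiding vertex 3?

Candidate routes:
1→4: 22
1→0→4: 5 + 10 = 15
The minimum is 15.

15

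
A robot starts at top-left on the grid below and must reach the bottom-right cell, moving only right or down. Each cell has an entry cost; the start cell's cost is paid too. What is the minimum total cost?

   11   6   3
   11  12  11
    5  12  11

42

Take r0c0 → r0c1 → r0c2 → r1c2 → r2c2 for a total of 11 + 6 + 3 + 11 + 11 = 42.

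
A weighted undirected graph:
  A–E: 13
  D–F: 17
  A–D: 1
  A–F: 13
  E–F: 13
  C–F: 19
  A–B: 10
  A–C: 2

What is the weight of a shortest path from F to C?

Some routes from F to C:
F→C: 19
F→D→A→C: 17 + 1 + 2 = 20
F→A→C: 13 + 2 = 15
Shortest: 15.

15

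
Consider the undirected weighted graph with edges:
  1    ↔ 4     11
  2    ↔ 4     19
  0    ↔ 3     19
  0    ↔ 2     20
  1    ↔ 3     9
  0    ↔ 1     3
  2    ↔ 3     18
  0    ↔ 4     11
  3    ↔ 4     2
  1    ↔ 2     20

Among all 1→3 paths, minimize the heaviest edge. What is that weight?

A few of the 1→3 routes:
1 -> 4 -> 3: max(11, 2) = 11
1 -> 3: max(9) = 9
1 -> 0 -> 3: max(3, 19) = 19
1 -> 0 -> 4 -> 3: max(3, 11, 2) = 11
1 -> 4 -> 0 -> 3: max(11, 11, 19) = 19
1 -> 0 -> 4 -> 2 -> 3: max(3, 11, 19, 18) = 19
Smallest bottleneck: 9.

9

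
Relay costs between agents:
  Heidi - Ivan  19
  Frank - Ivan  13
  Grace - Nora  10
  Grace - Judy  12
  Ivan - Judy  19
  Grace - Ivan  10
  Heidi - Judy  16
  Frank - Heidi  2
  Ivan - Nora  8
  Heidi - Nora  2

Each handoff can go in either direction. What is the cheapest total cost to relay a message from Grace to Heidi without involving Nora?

25

Routes from Grace to Heidi avoiding Nora:
Grace - Judy - Ivan - Frank - Heidi: 12 + 19 + 13 + 2 = 46
Grace - Judy - Ivan - Heidi: 12 + 19 + 19 = 50
Grace - Ivan - Heidi: 10 + 19 = 29
Grace - Ivan - Judy - Heidi: 10 + 19 + 16 = 45
Grace - Ivan - Frank - Heidi: 10 + 13 + 2 = 25
Grace - Judy - Heidi: 12 + 16 = 28
The minimum is 25.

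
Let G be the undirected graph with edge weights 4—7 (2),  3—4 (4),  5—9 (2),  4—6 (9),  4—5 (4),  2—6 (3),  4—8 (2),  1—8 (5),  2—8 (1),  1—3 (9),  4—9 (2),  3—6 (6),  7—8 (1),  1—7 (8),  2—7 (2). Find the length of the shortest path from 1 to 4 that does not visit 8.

10

Paths from 1 to 4 avoiding 8:
1 - 7 - 4: 8 + 2 = 10
1 - 3 - 6 - 4: 9 + 6 + 9 = 24
1 - 7 - 2 - 6 - 3 - 4: 8 + 2 + 3 + 6 + 4 = 23
1 - 3 - 6 - 2 - 7 - 4: 9 + 6 + 3 + 2 + 2 = 22
1 - 7 - 2 - 6 - 4: 8 + 2 + 3 + 9 = 22
1 - 3 - 4: 9 + 4 = 13
Best route has total 10.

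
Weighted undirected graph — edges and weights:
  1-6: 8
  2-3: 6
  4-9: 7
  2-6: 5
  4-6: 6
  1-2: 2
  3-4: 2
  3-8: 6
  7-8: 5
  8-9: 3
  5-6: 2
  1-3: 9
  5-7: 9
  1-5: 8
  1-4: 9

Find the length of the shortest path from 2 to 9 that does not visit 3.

18

Comparing a few candidate routes:
2 -> 1 -> 4 -> 9: 2 + 9 + 7 = 18
2 -> 6 -> 4 -> 9: 5 + 6 + 7 = 18
2 -> 6 -> 5 -> 7 -> 8 -> 9: 5 + 2 + 9 + 5 + 3 = 24
2 -> 1 -> 6 -> 4 -> 9: 2 + 8 + 6 + 7 = 23
2 -> 1 -> 5 -> 7 -> 8 -> 9: 2 + 8 + 9 + 5 + 3 = 27
2 -> 1 -> 5 -> 6 -> 4 -> 9: 2 + 8 + 2 + 6 + 7 = 25
Best route has total 18.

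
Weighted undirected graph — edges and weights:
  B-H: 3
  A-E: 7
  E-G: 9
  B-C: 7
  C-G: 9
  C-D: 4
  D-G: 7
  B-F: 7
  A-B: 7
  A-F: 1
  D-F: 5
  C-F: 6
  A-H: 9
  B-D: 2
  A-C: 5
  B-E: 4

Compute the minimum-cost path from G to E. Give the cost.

Comparing a few candidate routes:
G - D - B - E: 7 + 2 + 4 = 13
G - D - F - A - E: 7 + 5 + 1 + 7 = 20
G - C - B - E: 9 + 7 + 4 = 20
G - E: 9
G - C - D - B - E: 9 + 4 + 2 + 4 = 19
The minimum is 9.

9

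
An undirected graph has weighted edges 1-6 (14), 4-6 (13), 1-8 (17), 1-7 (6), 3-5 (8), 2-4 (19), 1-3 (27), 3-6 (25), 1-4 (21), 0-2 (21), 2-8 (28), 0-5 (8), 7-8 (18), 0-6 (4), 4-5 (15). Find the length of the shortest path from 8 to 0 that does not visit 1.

Comparing a few candidate routes:
8→2→4→6→0: 28 + 19 + 13 + 4 = 64
8→2→4→5→0: 28 + 19 + 15 + 8 = 70
8→2→0: 28 + 21 = 49
8→2→4→5→3→6→0: 28 + 19 + 15 + 8 + 25 + 4 = 99
Best route has total 49.

49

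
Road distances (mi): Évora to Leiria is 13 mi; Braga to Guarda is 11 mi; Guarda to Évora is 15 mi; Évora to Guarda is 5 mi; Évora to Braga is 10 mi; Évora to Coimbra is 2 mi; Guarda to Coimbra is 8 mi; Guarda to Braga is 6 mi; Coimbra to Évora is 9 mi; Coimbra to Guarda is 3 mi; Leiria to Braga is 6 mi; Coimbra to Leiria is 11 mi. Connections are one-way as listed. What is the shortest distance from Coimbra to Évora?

Candidate routes:
Coimbra -> Guarda -> Évora: 3 + 15 = 18
Coimbra -> Leiria -> Braga -> Guarda -> Évora: 11 + 6 + 11 + 15 = 43
Coimbra -> Évora: 9
Shortest: 9 mi.

9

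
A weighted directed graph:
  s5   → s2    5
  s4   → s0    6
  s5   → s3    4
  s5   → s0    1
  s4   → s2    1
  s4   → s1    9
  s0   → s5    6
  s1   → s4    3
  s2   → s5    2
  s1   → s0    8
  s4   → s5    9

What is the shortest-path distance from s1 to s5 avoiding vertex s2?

12

Paths from s1 to s5 avoiding s2:
s1→s0→s5: 8 + 6 = 14
s1→s4→s0→s5: 3 + 6 + 6 = 15
s1→s4→s5: 3 + 9 = 12
The minimum is 12.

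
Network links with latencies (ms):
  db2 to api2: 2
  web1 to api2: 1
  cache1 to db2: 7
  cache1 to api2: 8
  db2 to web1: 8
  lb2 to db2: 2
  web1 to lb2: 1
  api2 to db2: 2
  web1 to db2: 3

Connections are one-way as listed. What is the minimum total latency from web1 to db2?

Paths from web1 to db2:
web1 -> db2: 3
web1 -> lb2 -> db2: 1 + 2 = 3
web1 -> api2 -> db2: 1 + 2 = 3
The minimum is 3 ms.

3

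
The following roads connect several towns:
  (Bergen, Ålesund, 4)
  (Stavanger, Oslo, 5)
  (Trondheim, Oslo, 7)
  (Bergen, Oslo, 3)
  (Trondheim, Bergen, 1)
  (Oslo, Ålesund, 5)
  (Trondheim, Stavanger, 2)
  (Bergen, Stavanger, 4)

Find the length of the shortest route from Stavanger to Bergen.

Comparing a few candidate routes:
Stavanger -> Trondheim -> Oslo -> Bergen: 2 + 7 + 3 = 12
Stavanger -> Oslo -> Ålesund -> Bergen: 5 + 5 + 4 = 14
Stavanger -> Trondheim -> Bergen: 2 + 1 = 3
Stavanger -> Oslo -> Bergen: 5 + 3 = 8
Stavanger -> Oslo -> Trondheim -> Bergen: 5 + 7 + 1 = 13
Stavanger -> Bergen: 4
Shortest: 3.

3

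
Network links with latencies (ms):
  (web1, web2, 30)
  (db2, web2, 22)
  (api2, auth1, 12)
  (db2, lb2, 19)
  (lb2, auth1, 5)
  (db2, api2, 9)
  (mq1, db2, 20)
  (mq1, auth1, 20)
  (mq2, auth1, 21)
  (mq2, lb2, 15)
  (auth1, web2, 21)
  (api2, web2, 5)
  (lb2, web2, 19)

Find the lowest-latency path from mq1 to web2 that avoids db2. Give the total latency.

Some routes from mq1 to web2 avoiding db2:
mq1 → auth1 → lb2 → web2: 20 + 5 + 19 = 44
mq1 → auth1 → api2 → web2: 20 + 12 + 5 = 37
mq1 → auth1 → web2: 20 + 21 = 41
Shortest: 37 ms.

37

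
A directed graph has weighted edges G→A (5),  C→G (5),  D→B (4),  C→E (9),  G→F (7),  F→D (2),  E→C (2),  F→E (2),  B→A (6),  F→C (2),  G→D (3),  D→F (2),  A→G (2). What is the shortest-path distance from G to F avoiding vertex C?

5

Routes from G to F avoiding C:
G - F: 7
G - D - F: 3 + 2 = 5
Best route has total 5.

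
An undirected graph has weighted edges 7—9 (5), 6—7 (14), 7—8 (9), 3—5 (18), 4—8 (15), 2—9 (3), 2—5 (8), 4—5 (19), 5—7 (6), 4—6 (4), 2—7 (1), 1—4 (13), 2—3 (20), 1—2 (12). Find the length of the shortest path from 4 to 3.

Checking several routes:
4 -> 6 -> 7 -> 2 -> 5 -> 3: 4 + 14 + 1 + 8 + 18 = 45
4 -> 6 -> 7 -> 5 -> 3: 4 + 14 + 6 + 18 = 42
4 -> 6 -> 7 -> 2 -> 3: 4 + 14 + 1 + 20 = 39
4 -> 8 -> 7 -> 2 -> 3: 15 + 9 + 1 + 20 = 45
4 -> 5 -> 3: 19 + 18 = 37
Shortest: 37.

37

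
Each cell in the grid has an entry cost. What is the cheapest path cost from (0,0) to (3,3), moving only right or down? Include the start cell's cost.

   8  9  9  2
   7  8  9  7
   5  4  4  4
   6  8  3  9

40

Best path: [0,0]→[1,0]→[2,0]→[2,1]→[2,2]→[3,2]→[3,3]
Cost: 8 + 7 + 5 + 4 + 4 + 3 + 9 = 40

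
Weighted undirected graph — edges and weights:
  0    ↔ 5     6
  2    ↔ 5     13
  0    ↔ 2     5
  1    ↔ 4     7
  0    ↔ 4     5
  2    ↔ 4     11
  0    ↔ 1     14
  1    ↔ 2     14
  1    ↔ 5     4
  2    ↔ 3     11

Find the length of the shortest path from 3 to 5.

Comparing a few candidate routes:
3 - 2 - 0 - 4 - 1 - 5: 11 + 5 + 5 + 7 + 4 = 32
3 - 2 - 4 - 0 - 5: 11 + 11 + 5 + 6 = 33
3 - 2 - 5: 11 + 13 = 24
3 - 2 - 4 - 1 - 5: 11 + 11 + 7 + 4 = 33
3 - 2 - 1 - 5: 11 + 14 + 4 = 29
3 - 2 - 0 - 5: 11 + 5 + 6 = 22
Shortest: 22.

22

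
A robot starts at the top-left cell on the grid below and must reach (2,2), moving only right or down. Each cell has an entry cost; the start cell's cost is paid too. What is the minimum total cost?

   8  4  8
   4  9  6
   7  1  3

23

Best path: r0c0 r1c0 r2c0 r2c1 r2c2
Cost: 8 + 4 + 7 + 1 + 3 = 23
(Top row then right column would cost 29.)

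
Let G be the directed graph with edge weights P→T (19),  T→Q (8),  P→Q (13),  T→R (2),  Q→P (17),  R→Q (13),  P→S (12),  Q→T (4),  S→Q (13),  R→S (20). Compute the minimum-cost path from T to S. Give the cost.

Paths from T to S:
T → Q → P → S: 8 + 17 + 12 = 37
T → R → Q → P → S: 2 + 13 + 17 + 12 = 44
T → R → S: 2 + 20 = 22
Best route has total 22.

22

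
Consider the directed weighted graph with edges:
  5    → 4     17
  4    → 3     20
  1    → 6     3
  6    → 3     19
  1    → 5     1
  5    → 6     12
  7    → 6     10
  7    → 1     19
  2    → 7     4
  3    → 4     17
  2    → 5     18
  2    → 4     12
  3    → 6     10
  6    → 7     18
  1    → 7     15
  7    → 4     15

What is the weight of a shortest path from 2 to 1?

23

Paths from 2 to 1:
2-4-3-6-7-1: 12 + 20 + 10 + 18 + 19 = 79
2-7-1: 4 + 19 = 23
2-5-4-3-6-7-1: 18 + 17 + 20 + 10 + 18 + 19 = 102
2-5-6-7-1: 18 + 12 + 18 + 19 = 67
Shortest: 23.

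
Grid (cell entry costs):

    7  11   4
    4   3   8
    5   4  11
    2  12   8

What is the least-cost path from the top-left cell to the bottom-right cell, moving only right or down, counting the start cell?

Take [0,0] → [1,0] → [1,1] → [2,1] → [2,2] → [3,2] for a total of 7 + 4 + 3 + 4 + 11 + 8 = 37.
For comparison, the top-then-right route costs 49.

37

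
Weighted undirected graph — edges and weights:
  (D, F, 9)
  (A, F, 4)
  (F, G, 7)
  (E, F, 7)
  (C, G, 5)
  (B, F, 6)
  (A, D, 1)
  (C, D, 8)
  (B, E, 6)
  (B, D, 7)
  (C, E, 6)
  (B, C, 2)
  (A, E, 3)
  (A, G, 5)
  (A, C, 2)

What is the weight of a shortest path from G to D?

6

Some routes from G to D:
G - A - D: 5 + 1 = 6
G - C - A - D: 5 + 2 + 1 = 8
G - F - A - D: 7 + 4 + 1 = 12
G - C - D: 5 + 8 = 13
Shortest: 6.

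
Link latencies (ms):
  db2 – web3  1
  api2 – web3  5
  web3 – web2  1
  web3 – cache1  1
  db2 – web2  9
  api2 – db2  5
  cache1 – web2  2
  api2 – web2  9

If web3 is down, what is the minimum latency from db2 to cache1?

Paths from db2 to cache1 avoiding web3:
db2→web2→cache1: 9 + 2 = 11
db2→api2→web2→cache1: 5 + 9 + 2 = 16
Shortest: 11 ms.

11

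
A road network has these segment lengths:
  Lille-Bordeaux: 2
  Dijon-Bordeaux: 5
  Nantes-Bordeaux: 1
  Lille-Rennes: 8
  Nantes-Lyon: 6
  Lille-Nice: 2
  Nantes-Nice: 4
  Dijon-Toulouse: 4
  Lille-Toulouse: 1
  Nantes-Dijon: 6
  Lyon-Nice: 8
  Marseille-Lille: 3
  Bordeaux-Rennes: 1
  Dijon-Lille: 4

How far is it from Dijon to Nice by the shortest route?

6

A few of the Dijon→Nice routes:
Dijon -> Lille -> Nice: 4 + 2 = 6
Dijon -> Bordeaux -> Lille -> Nice: 5 + 2 + 2 = 9
Dijon -> Toulouse -> Lille -> Nice: 4 + 1 + 2 = 7
Shortest: 6.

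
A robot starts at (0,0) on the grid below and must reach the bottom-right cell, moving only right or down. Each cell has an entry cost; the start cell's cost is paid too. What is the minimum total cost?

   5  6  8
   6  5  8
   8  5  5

Path (0,0) (0,1) (1,1) (2,1) (2,2): 5 + 6 + 5 + 5 + 5 = 26.

26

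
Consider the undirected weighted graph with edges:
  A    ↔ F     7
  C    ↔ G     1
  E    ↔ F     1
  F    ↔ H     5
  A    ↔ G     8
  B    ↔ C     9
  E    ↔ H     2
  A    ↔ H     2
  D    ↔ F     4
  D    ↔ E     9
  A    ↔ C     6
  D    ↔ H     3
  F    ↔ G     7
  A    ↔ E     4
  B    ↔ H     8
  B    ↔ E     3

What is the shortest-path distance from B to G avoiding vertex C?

Comparing a few candidate routes:
B → E → H → F → G: 3 + 2 + 5 + 7 = 17
B → E → A → G: 3 + 4 + 8 = 15
B → E → H → A → G: 3 + 2 + 2 + 8 = 15
B → E → F → G: 3 + 1 + 7 = 11
The minimum is 11.

11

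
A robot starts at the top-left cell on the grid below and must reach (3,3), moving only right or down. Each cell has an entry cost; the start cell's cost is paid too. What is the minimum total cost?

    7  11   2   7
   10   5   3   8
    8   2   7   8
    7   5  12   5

Cheapest: r0c0 r0c1 r0c2 r1c2 r2c2 r2c3 r3c3
  7 + 11 + 2 + 3 + 7 + 8 + 5 = 43
For comparison, the top-then-right route costs 48.

43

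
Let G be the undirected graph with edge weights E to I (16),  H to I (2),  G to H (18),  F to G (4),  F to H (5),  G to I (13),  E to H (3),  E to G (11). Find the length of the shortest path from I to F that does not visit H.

17

Routes from I to F avoiding H:
I→G→F: 13 + 4 = 17
I→E→G→F: 16 + 11 + 4 = 31
Shortest: 17.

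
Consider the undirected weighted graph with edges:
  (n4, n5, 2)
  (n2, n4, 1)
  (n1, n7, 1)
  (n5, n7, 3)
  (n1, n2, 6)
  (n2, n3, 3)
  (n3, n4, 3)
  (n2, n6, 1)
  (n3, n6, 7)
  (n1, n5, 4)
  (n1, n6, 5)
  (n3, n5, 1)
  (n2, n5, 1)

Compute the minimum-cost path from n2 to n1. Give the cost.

A few of the n2→n1 routes:
n2 - n1: 6
n2 - n6 - n1: 1 + 5 = 6
n2 - n4 - n5 - n1: 1 + 2 + 4 = 7
n2 - n4 - n5 - n7 - n1: 1 + 2 + 3 + 1 = 7
n2 - n5 - n7 - n1: 1 + 3 + 1 = 5
n2 - n5 - n1: 1 + 4 = 5
The minimum is 5.

5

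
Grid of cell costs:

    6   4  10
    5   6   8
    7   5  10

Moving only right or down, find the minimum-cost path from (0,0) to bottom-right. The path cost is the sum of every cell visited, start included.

Path (0,0)→(0,1)→(1,1)→(2,1)→(2,2): 6 + 4 + 6 + 5 + 10 = 31.
(Top row then right column would cost 38.)

31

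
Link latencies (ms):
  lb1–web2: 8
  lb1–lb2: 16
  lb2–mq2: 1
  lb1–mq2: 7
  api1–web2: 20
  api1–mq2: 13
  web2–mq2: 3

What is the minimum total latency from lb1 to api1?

A few of the lb1→api1 routes:
lb1-web2-mq2-api1: 8 + 3 + 13 = 24
lb1-lb2-mq2-api1: 16 + 1 + 13 = 30
lb1-web2-api1: 8 + 20 = 28
lb1-mq2-api1: 7 + 13 = 20
lb1-mq2-web2-api1: 7 + 3 + 20 = 30
Shortest: 20 ms.

20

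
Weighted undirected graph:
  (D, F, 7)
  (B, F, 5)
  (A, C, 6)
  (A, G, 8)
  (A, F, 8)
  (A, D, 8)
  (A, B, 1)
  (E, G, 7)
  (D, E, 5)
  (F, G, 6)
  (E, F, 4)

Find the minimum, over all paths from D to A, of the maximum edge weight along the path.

5

A few of the D→A routes:
D → E → G → F → B → A: max(5, 7, 6, 5, 1) = 7
D → F → B → A: max(7, 5, 1) = 7
D → E → G → F → A: max(5, 7, 6, 8) = 8
D → E → F → A: max(5, 4, 8) = 8
D → E → F → B → A: max(5, 4, 5, 1) = 5
D → E → F → G → A: max(5, 4, 6, 8) = 8
Best route has worst link 5.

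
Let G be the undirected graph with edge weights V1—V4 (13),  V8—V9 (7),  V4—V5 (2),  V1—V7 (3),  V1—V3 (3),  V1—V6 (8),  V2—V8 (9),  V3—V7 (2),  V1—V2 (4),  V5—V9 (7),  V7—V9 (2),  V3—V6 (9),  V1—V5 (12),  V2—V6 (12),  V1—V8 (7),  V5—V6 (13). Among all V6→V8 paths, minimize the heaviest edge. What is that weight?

8

A few of the V6→V8 routes:
V6 → V1 → V2 → V8: max(8, 4, 9) = 9
V6 → V1 → V8: max(8, 7) = 8
V6 → V3 → V7 → V1 → V2 → V8: max(9, 2, 3, 4, 9) = 9
V6 → V1 → V3 → V7 → V9 → V8: max(8, 3, 2, 2, 7) = 8
V6 → V3 → V7 → V9 → V8: max(9, 2, 2, 7) = 9
V6 → V1 → V7 → V9 → V8: max(8, 3, 2, 7) = 8
Smallest bottleneck: 8.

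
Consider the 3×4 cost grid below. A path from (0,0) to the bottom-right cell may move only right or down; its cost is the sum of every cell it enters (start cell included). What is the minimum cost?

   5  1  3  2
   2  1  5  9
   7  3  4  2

16

Path (0,0)→(0,1)→(1,1)→(2,1)→(2,2)→(2,3): 5 + 1 + 1 + 3 + 4 + 2 = 16.
For comparison, the top-then-right route costs 22.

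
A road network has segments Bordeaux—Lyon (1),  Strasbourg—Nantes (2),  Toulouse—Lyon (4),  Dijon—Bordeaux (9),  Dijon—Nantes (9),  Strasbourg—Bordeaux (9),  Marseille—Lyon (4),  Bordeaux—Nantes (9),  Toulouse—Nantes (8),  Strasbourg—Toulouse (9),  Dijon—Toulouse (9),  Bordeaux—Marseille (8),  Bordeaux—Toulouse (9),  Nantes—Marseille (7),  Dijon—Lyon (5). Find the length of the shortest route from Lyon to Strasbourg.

10

Comparing a few candidate routes:
Lyon-Bordeaux-Nantes-Strasbourg: 1 + 9 + 2 = 12
Lyon-Marseille-Nantes-Strasbourg: 4 + 7 + 2 = 13
Lyon-Toulouse-Strasbourg: 4 + 9 = 13
Lyon-Bordeaux-Strasbourg: 1 + 9 = 10
Shortest: 10 km.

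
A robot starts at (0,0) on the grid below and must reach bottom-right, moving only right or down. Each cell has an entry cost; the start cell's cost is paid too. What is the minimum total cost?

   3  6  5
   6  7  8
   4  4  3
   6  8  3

Take r0c0 -> r1c0 -> r2c0 -> r2c1 -> r2c2 -> r3c2 for a total of 3 + 6 + 4 + 4 + 3 + 3 = 23.

23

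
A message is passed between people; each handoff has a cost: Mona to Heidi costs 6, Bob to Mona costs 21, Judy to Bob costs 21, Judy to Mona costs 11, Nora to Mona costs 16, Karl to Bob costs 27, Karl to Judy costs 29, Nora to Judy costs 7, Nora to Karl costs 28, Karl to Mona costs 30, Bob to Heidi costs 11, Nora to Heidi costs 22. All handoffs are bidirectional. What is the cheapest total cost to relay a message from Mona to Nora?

16

Checking several routes:
Mona -> Heidi -> Nora: 6 + 22 = 28
Mona -> Judy -> Nora: 11 + 7 = 18
Mona -> Nora: 16
Shortest: 16.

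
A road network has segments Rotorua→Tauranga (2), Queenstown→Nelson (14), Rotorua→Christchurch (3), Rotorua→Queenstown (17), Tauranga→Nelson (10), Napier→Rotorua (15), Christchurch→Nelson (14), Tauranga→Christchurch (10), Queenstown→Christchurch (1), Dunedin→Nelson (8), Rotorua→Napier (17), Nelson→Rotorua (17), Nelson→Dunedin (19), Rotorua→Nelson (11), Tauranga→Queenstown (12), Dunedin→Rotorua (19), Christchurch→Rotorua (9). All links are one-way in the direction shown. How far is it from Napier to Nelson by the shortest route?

A few of the Napier→Nelson routes:
Napier -> Rotorua -> Tauranga -> Queenstown -> Nelson: 15 + 2 + 12 + 14 = 43
Napier -> Rotorua -> Christchurch -> Nelson: 15 + 3 + 14 = 32
Napier -> Rotorua -> Nelson: 15 + 11 = 26
Napier -> Rotorua -> Tauranga -> Nelson: 15 + 2 + 10 = 27
Napier -> Rotorua -> Tauranga -> Queenstown -> Christchurch -> Nelson: 15 + 2 + 12 + 1 + 14 = 44
Napier -> Rotorua -> Tauranga -> Christchurch -> Nelson: 15 + 2 + 10 + 14 = 41
Best route has total 26 km.

26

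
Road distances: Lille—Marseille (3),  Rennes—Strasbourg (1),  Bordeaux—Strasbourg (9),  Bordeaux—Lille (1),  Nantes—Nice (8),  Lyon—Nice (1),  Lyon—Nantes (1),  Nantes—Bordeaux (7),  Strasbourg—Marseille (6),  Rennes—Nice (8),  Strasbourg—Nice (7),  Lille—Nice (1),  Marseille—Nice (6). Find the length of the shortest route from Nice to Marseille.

4

A few of the Nice→Marseille routes:
Nice → Marseille: 6
Nice → Strasbourg → Marseille: 7 + 6 = 13
Nice → Lille → Bordeaux → Strasbourg → Marseille: 1 + 1 + 9 + 6 = 17
Nice → Rennes → Strasbourg → Marseille: 8 + 1 + 6 = 15
Nice → Lyon → Nantes → Bordeaux → Lille → Marseille: 1 + 1 + 7 + 1 + 3 = 13
Nice → Lille → Marseille: 1 + 3 = 4
The minimum is 4.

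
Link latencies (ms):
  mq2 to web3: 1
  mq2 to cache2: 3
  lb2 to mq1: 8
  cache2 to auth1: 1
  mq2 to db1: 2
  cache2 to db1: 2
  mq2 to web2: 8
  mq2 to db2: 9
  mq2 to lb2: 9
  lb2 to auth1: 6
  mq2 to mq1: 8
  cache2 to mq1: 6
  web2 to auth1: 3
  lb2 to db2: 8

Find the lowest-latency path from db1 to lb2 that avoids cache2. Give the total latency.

Routes from db1 to lb2 avoiding cache2:
db1→mq2→web2→auth1→lb2: 2 + 8 + 3 + 6 = 19
db1→mq2→mq1→lb2: 2 + 8 + 8 = 18
db1→mq2→db2→lb2: 2 + 9 + 8 = 19
db1→mq2→lb2: 2 + 9 = 11
The minimum is 11 ms.

11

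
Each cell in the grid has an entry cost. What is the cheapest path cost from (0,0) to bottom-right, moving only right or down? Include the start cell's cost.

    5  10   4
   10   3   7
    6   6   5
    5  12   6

Cheapest: [0,0]→[0,1]→[1,1]→[2,1]→[2,2]→[3,2]
  5 + 10 + 3 + 6 + 5 + 6 = 35
(Top row then right column would cost 37.)

35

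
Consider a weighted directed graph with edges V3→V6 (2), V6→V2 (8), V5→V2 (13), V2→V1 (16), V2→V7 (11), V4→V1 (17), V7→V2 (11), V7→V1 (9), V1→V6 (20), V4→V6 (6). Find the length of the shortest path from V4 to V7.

25

Routes from V4 to V7:
V4-V6-V2-V7: 6 + 8 + 11 = 25
V4-V1-V6-V2-V7: 17 + 20 + 8 + 11 = 56
The minimum is 25.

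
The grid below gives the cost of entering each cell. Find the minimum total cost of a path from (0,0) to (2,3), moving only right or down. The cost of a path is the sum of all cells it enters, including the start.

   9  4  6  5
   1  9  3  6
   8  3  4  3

Path r0c0 → r1c0 → r2c0 → r2c1 → r2c2 → r2c3: 9 + 1 + 8 + 3 + 4 + 3 = 28.

28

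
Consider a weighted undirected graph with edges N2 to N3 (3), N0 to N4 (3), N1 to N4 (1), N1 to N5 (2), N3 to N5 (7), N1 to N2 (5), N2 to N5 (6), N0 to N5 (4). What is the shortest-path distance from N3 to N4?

Some routes from N3 to N4:
N3-N2-N5-N1-N4: 3 + 6 + 2 + 1 = 12
N3-N5-N0-N4: 7 + 4 + 3 = 14
N3-N5-N1-N4: 7 + 2 + 1 = 10
N3-N2-N1-N4: 3 + 5 + 1 = 9
The minimum is 9.

9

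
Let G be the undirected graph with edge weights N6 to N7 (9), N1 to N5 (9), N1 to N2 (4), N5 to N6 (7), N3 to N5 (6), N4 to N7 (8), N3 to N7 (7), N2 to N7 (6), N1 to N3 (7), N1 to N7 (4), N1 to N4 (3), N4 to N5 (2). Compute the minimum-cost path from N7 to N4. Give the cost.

7

A few of the N7→N4 routes:
N7-N4: 8
N7-N1-N4: 4 + 3 = 7
N7-N2-N1-N4: 6 + 4 + 3 = 13
The minimum is 7.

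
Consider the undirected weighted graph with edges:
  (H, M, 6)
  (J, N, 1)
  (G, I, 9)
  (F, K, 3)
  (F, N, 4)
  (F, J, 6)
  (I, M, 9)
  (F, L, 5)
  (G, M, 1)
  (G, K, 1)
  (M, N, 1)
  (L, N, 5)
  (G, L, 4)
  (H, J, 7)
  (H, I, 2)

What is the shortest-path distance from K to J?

4

Some routes from K to J:
K-F-J: 3 + 6 = 9
K-G-M-N-J: 1 + 1 + 1 + 1 = 4
K-F-N-J: 3 + 4 + 1 = 8
Shortest: 4.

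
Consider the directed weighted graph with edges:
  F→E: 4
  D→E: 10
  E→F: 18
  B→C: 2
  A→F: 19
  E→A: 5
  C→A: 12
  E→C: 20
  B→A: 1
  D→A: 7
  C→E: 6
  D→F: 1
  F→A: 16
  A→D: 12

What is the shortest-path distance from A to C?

37

Candidate routes:
A -> F -> E -> C: 19 + 4 + 20 = 43
A -> D -> E -> C: 12 + 10 + 20 = 42
A -> D -> F -> E -> C: 12 + 1 + 4 + 20 = 37
Best route has total 37.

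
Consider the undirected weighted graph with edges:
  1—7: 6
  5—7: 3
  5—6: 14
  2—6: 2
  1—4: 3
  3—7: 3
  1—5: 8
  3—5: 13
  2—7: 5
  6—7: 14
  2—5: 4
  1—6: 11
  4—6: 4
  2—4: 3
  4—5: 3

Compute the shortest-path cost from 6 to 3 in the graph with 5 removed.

A few of the 6→3 routes:
6→7→3: 14 + 3 = 17
6→2→4→1→7→3: 2 + 3 + 3 + 6 + 3 = 17
6→4→2→7→3: 4 + 3 + 5 + 3 = 15
6→4→1→7→3: 4 + 3 + 6 + 3 = 16
6→2→7→3: 2 + 5 + 3 = 10
The minimum is 10.

10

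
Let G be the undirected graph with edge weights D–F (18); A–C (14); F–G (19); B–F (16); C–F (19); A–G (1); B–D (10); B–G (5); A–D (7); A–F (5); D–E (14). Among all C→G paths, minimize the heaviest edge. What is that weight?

14

Some routes from C to G:
C -> A -> F -> B -> G: max(14, 5, 16, 5) = 16
C -> A -> D -> B -> G: max(14, 7, 10, 5) = 14
C -> A -> G: max(14, 1) = 14
C -> A -> F -> D -> B -> G: max(14, 5, 18, 10, 5) = 18
C -> A -> D -> F -> B -> G: max(14, 7, 18, 16, 5) = 18
The minimum achievable maximum is 14.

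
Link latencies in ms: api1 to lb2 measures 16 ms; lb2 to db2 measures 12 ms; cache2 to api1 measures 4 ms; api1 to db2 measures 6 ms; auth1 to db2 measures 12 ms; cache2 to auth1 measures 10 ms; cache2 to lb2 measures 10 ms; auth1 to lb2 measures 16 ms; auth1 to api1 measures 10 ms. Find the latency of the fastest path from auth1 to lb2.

16

Checking several routes:
auth1 -> db2 -> lb2: 12 + 12 = 24
auth1 -> lb2: 16
auth1 -> api1 -> cache2 -> lb2: 10 + 4 + 10 = 24
auth1 -> cache2 -> lb2: 10 + 10 = 20
The minimum is 16 ms.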